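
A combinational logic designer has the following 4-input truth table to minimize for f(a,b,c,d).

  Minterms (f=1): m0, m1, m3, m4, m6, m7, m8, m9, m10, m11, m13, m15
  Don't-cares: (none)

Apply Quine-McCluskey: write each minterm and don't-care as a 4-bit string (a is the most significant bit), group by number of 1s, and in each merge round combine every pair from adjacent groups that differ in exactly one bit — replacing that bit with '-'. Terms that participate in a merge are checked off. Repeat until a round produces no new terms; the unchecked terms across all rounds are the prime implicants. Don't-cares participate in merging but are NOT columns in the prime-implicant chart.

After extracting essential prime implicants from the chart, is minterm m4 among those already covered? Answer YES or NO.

[col 0] 0000*, 0001*, 0011*, 0100*, 0110*, 0111*, 1000*, 1001*, 1010*, 1011*, 1101*, 1111*
[col 1] -000*, -001*, -011*, -111*, 0-00, 0-11*, 00-1*, 000-*, 01-0, 011-, 1-01*, 1-11*, 10-0*, 10-1*, 100-*, 101-*, 11-1*
[col 2] --11, -0-1, -00-, 1--1, 10--
Prime implicants: --11, -0-1, -00-, 0-00, 01-0, 011-, 1--1, 10--
PI chart (minterm → PIs covering it):
  0 | -00-,0-00
  1 | -0-1,-00-
  3 | --11,-0-1
  4 | 0-00,01-0
  6 | 01-0,011-
  7 | --11,011-
  8 | -00-,10--
  9 | -0-1,-00-,1--1,10--
  10 | 10--  (sole → essential)
  11 | --11,-0-1,1--1,10--
  13 | 1--1  (sole → essential)
  15 | --11,1--1
Essential prime implicants: 1--1, 10--

NO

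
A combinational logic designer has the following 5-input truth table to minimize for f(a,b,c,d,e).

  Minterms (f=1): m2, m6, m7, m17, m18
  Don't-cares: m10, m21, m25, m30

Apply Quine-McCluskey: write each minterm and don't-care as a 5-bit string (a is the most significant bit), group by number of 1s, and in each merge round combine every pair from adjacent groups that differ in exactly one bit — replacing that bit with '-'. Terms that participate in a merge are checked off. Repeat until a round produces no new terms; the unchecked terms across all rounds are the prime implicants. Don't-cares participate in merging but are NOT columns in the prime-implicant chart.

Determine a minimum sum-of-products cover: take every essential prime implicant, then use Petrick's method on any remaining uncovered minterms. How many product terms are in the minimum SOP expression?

[col 0] 00010*, 00110*, 00111*, 01010*, 10001*, 10010*, 10101*, 11001*, 11110
[col 1] -0010, 0-010, 00-10, 0011-, 1-001, 10-01
Prime implicants: -0010, 0-010, 00-10, 0011-, 1-001, 10-01, 11110
PI chart (minterm → PIs covering it):
  2 | -0010,0-010,00-10
  6 | 00-10,0011-
  7 | 0011-  (sole → essential)
  17 | 1-001,10-01
  18 | -0010  (sole → essential)
Essential prime implicants: -0010, 0011-
Petrick residual → 1-001
Minimum SOP uses 3 PIs: b'c'de' + a'b'cd + ac'd'e

3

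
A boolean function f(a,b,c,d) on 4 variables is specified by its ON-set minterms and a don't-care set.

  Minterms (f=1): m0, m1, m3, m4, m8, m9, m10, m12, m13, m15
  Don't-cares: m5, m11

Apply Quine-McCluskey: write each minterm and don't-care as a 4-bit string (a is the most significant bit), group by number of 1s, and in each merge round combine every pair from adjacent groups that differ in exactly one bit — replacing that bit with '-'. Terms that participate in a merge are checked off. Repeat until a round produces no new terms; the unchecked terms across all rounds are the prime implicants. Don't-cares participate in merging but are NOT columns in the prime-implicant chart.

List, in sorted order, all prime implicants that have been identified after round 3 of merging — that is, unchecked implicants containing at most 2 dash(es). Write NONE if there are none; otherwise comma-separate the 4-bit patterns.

size-2^0 implicants → 0000(✓)  0001(✓)  0011(✓)  0100(✓)  0101(✓)  1000(✓)  1001(✓)  1010(✓)  1011(✓)  1100(✓)  1101(✓)  1111(✓)
size-2^1 implicants → -000(✓)  -001(✓)  -011(✓)  -100(✓)  -101(✓)  0-00(✓)  0-01(✓)  00-1(✓)  000-(✓)  010-(✓)  1-00(✓)  1-01(✓)  1-11(✓)  10-0(✓)  10-1(✓)  100-(✓)  101-(✓)  11-1(✓)  110-(✓)
size-2^2 implicants → --00(✓)  --01(✓)  -0-1  -00-(✓)  -10-(✓)  0-0-(✓)  1--1  1-0-(✓)  10--
size-2^3 implicants → --0-
Unchecked terms (primes): --0-, -0-1, 1--1, 10--

-0-1, 1--1, 10--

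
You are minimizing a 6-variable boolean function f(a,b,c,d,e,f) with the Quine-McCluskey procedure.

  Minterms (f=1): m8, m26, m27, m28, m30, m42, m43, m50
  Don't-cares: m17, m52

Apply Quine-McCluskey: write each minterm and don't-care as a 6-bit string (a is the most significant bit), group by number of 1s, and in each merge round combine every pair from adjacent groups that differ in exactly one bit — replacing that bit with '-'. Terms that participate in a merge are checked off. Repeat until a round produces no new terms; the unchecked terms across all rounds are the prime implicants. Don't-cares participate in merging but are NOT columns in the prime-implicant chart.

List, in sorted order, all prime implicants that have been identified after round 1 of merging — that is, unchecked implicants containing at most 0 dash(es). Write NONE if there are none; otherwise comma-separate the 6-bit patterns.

[col 0] 001000, 010001, 011010*, 011011*, 011100*, 011110*, 101010*, 101011*, 110010, 110100
[col 1] 011-10, 01101-, 0111-0, 10101-
Prime implicants: 001000, 010001, 011-10, 01101-, 0111-0, 10101-, 110010, 110100

001000, 010001, 110010, 110100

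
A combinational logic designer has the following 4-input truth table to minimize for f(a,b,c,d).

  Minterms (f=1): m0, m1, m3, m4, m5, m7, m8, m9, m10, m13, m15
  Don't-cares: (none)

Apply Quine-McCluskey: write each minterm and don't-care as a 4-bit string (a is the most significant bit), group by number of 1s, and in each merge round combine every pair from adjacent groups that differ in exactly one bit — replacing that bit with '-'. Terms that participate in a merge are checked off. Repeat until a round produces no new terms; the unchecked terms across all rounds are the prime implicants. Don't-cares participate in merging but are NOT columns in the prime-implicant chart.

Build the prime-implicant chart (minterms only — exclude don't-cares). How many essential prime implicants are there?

4

size-2^0 implicants → 0000(✓)  0001(✓)  0011(✓)  0100(✓)  0101(✓)  0111(✓)  1000(✓)  1001(✓)  1010(✓)  1101(✓)  1111(✓)
size-2^1 implicants → -000(✓)  -001(✓)  -101(✓)  -111(✓)  0-00(✓)  0-01(✓)  0-11(✓)  00-1(✓)  000-(✓)  01-1(✓)  010-(✓)  1-01(✓)  10-0  100-(✓)  11-1(✓)
size-2^2 implicants → --01  -00-  -1-1  0--1  0-0-
Unchecked terms (primes): --01, -00-, -1-1, 0--1, 0-0-, 10-0
Minterm coverage:
  m0 ⊆ -00-,0-0-
  m1 ⊆ --01,-00-,0--1,0-0-
  m3 ⊆ 0--1 [E]
  m4 ⊆ 0-0- [E]
  m5 ⊆ --01,-1-1,0--1,0-0-
  m7 ⊆ -1-1,0--1
  m8 ⊆ -00-,10-0
  m9 ⊆ --01,-00-
  m10 ⊆ 10-0 [E]
  m13 ⊆ --01,-1-1
  m15 ⊆ -1-1 [E]
E = {-1-1, 0--1, 0-0-, 10-0}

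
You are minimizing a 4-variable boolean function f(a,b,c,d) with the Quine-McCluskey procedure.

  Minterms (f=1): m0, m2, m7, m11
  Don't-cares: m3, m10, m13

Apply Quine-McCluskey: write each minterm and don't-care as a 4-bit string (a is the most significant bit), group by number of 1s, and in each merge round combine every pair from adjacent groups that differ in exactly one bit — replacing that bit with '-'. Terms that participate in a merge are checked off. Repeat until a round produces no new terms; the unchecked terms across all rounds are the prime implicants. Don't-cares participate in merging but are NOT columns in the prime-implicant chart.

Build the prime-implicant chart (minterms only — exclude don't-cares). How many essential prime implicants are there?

3

size-2^0 implicants → 0000(✓)  0010(✓)  0011(✓)  0111(✓)  1010(✓)  1011(✓)  1101
size-2^1 implicants → -010(✓)  -011(✓)  0-11  00-0  001-(✓)  101-(✓)
size-2^2 implicants → -01-
Unchecked terms (primes): -01-, 0-11, 00-0, 1101
Minterm coverage:
  m0 ⊆ 00-0 [E]
  m2 ⊆ -01-,00-0
  m7 ⊆ 0-11 [E]
  m11 ⊆ -01- [E]
E = {-01-, 0-11, 00-0}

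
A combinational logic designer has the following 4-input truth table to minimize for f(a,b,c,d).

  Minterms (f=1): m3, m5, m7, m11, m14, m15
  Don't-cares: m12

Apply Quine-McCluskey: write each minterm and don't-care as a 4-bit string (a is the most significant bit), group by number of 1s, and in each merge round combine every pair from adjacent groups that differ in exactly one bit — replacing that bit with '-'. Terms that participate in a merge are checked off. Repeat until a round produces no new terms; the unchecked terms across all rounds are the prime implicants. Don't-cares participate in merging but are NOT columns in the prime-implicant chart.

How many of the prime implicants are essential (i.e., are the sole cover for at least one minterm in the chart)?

[col 0] 0011*, 0101*, 0111*, 1011*, 1100*, 1110*, 1111*
[col 1] -011*, -111*, 0-11*, 01-1, 1-11*, 11-0, 111-
[col 2] --11
Prime implicants: --11, 01-1, 11-0, 111-
PI chart (minterm → PIs covering it):
  3 | --11  (sole → essential)
  5 | 01-1  (sole → essential)
  7 | --11,01-1
  11 | --11  (sole → essential)
  14 | 11-0,111-
  15 | --11,111-
Essential prime implicants: --11, 01-1

2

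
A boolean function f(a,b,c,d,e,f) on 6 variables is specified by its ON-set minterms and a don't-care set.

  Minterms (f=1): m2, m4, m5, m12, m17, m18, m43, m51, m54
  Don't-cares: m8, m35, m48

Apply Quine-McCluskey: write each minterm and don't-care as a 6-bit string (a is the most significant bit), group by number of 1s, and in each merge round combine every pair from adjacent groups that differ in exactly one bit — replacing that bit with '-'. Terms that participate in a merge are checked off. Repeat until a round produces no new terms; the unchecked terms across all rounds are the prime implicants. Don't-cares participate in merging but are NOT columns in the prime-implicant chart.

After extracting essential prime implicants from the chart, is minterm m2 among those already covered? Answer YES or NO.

YES

[col 0] 000010*, 000100*, 000101*, 001000*, 001100*, 010001, 010010*, 100011*, 101011*, 110000, 110011*, 110110
[col 1] 0-0010, 00-100, 00010-, 001-00, 1-0011, 10-011
Prime implicants: 0-0010, 00-100, 00010-, 001-00, 010001, 1-0011, 10-011, 110000, 110110
PI chart (minterm → PIs covering it):
  2 | 0-0010  (sole → essential)
  4 | 00-100,00010-
  5 | 00010-  (sole → essential)
  12 | 00-100,001-00
  17 | 010001  (sole → essential)
  18 | 0-0010  (sole → essential)
  43 | 10-011  (sole → essential)
  51 | 1-0011  (sole → essential)
  54 | 110110  (sole → essential)
Essential prime implicants: 0-0010, 00010-, 010001, 1-0011, 10-011, 110110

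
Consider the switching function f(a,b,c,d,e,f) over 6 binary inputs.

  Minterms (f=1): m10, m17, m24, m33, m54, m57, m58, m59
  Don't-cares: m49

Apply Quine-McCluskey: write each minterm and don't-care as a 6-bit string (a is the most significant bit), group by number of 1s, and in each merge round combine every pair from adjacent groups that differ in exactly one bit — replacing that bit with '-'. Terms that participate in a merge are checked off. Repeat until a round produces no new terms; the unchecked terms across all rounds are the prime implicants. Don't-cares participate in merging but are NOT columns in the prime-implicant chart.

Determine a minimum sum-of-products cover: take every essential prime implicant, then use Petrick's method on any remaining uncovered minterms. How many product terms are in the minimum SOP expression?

Round 0: 001010 010001✓ 011000 100001✓ 110001✓ 110110 111001✓ 111010✓ 111011✓
Round 1: -10001 1-0001 11-001 1110-1 11101-
PIs = {-10001, 001010, 011000, 1-0001, 11-001, 110110, 1110-1, 11101-}
Coverage chart:
  m10: 001010 ←essential
  m17: -10001 ←essential
  m24: 011000 ←essential
  m33: 1-0001 ←essential
  m54: 110110 ←essential
  m57: 11-001,1110-1
  m58: 11101- ←essential
  m59: 1110-1,11101-
Essential: -10001, 001010, 011000, 1-0001, 110110, 11101-
Petrick residual → 11-001
Min cover (7 terms): bc'd'e'f + a'b'cd'ef' + a'bcd'e'f' + ac'd'e'f + abd'e'f + abc'def' + abcd'e

7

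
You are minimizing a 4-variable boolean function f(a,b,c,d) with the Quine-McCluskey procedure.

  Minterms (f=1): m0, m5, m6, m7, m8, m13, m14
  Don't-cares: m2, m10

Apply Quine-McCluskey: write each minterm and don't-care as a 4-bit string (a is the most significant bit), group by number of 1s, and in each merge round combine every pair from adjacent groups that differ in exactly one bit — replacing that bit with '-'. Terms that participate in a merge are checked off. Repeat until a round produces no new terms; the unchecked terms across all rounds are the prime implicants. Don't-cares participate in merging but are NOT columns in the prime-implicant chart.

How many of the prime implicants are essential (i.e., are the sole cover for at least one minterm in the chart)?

[col 0] 0000*, 0010*, 0101*, 0110*, 0111*, 1000*, 1010*, 1101*, 1110*
[col 1] -000*, -010*, -101, -110*, 0-10*, 00-0*, 01-1, 011-, 1-10*, 10-0*
[col 2] --10, -0-0
Prime implicants: --10, -0-0, -101, 01-1, 011-
PI chart (minterm → PIs covering it):
  0 | -0-0  (sole → essential)
  5 | -101,01-1
  6 | --10,011-
  7 | 01-1,011-
  8 | -0-0  (sole → essential)
  13 | -101  (sole → essential)
  14 | --10  (sole → essential)
Essential prime implicants: --10, -0-0, -101

3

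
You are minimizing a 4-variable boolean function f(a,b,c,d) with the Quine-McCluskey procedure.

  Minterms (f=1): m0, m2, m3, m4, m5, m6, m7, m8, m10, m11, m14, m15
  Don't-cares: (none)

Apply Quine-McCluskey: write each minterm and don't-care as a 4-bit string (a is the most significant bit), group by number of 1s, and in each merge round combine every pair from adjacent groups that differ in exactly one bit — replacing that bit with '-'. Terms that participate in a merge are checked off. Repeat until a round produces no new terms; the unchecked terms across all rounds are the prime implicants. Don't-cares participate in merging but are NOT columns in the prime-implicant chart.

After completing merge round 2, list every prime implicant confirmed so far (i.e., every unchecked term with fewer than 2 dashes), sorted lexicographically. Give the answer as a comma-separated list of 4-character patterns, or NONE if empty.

size-2^0 implicants → 0000(✓)  0010(✓)  0011(✓)  0100(✓)  0101(✓)  0110(✓)  0111(✓)  1000(✓)  1010(✓)  1011(✓)  1110(✓)  1111(✓)
size-2^1 implicants → -000(✓)  -010(✓)  -011(✓)  -110(✓)  -111(✓)  0-00(✓)  0-10(✓)  0-11(✓)  00-0(✓)  001-(✓)  01-0(✓)  01-1(✓)  010-(✓)  011-(✓)  1-10(✓)  1-11(✓)  10-0(✓)  101-(✓)  111-(✓)
size-2^2 implicants → --10(✓)  --11(✓)  -0-0  -01-(✓)  -11-(✓)  0--0  0-1-(✓)  01--  1-1-(✓)
size-2^3 implicants → --1-
Unchecked terms (primes): --1-, -0-0, 0--0, 01--

NONE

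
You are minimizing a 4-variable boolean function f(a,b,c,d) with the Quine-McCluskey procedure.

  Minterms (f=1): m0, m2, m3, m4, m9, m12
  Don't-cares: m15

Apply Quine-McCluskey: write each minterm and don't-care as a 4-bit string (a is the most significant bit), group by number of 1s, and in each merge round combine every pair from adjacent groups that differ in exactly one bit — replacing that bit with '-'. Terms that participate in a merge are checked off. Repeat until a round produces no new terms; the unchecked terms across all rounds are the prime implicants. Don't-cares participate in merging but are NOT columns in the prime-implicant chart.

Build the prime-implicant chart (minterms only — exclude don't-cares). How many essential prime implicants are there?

Round 0: 0000✓ 0010✓ 0011✓ 0100✓ 1001 1100✓ 1111
Round 1: -100 0-00 00-0 001-
PIs = {-100, 0-00, 00-0, 001-, 1001, 1111}
Coverage chart:
  m0: 0-00,00-0
  m2: 00-0,001-
  m3: 001- ←essential
  m4: -100,0-00
  m9: 1001 ←essential
  m12: -100 ←essential
Essential: -100, 001-, 1001

3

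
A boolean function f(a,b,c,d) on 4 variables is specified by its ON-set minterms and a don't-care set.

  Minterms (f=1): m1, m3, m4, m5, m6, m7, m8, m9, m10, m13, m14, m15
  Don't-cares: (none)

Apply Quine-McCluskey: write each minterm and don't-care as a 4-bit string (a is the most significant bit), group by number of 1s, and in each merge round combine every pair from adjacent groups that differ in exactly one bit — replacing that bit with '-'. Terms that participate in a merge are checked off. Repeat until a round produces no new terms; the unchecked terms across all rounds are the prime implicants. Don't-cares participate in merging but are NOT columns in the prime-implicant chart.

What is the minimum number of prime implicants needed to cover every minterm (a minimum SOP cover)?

5

[col 0] 0001*, 0011*, 0100*, 0101*, 0110*, 0111*, 1000*, 1001*, 1010*, 1101*, 1110*, 1111*
[col 1] -001*, -101*, -110*, -111*, 0-01*, 0-11*, 00-1*, 01-0*, 01-1*, 010-*, 011-*, 1-01*, 1-10, 10-0, 100-, 11-1*, 111-*
[col 2] --01, -1-1, -11-, 0--1, 01--
Prime implicants: --01, -1-1, -11-, 0--1, 01--, 1-10, 10-0, 100-
PI chart (minterm → PIs covering it):
  1 | --01,0--1
  3 | 0--1  (sole → essential)
  4 | 01--  (sole → essential)
  5 | --01,-1-1,0--1,01--
  6 | -11-,01--
  7 | -1-1,-11-,0--1,01--
  8 | 10-0,100-
  9 | --01,100-
  10 | 1-10,10-0
  13 | --01,-1-1
  14 | -11-,1-10
  15 | -1-1,-11-
Essential prime implicants: 0--1, 01--
Petrick residual → --01, -11-, 10-0
Minimum SOP uses 5 PIs: c'd + bc + a'd + a'b + ab'd'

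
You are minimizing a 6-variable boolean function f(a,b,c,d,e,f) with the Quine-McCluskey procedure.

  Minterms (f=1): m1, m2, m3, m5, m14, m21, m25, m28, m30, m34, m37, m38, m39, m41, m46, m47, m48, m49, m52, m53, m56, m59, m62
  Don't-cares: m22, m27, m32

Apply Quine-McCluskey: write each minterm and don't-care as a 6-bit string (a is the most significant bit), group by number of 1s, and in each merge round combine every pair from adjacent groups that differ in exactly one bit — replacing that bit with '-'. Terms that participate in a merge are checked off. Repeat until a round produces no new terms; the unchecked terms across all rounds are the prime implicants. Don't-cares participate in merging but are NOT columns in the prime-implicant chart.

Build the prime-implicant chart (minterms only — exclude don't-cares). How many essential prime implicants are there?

9

size-2^0 implicants → 000001(✓)  000010(✓)  000011(✓)  000101(✓)  001110(✓)  010101(✓)  010110(✓)  011001(✓)  011011(✓)  011100(✓)  011110(✓)  100000(✓)  100010(✓)  100101(✓)  100110(✓)  100111(✓)  101001  101110(✓)  101111(✓)  110000(✓)  110001(✓)  110100(✓)  110101(✓)  111000(✓)  111011(✓)  111110(✓)
size-2^1 implicants → -00010  -00101(✓)  -01110(✓)  -10101(✓)  -11011  -11110(✓)  0-0101(✓)  0-1110(✓)  000-01  0000-1  00001-  01-110  0110-1  0111-0  1-0000  1-0101(✓)  1-1110(✓)  10-110(✓)  10-111(✓)  100-10  1000-0  1001-1  10011-(✓)  10111-(✓)  11-000  110-00(✓)  110-01(✓)  11000-(✓)  11010-(✓)
size-2^2 implicants → --0101  --1110  10-11-  110-0-
Unchecked terms (primes): --0101, --1110, -00010, -11011, 000-01, 0000-1, 00001-, 01-110, 0110-1, 0111-0, 1-0000, 10-11-, 100-10, 1000-0, 1001-1, 101001, 11-000, 110-0-
Minterm coverage:
  m1 ⊆ 000-01,0000-1
  m2 ⊆ -00010,00001-
  m3 ⊆ 0000-1,00001-
  m5 ⊆ --0101,000-01
  m14 ⊆ --1110 [E]
  m21 ⊆ --0101 [E]
  m25 ⊆ 0110-1 [E]
  m28 ⊆ 0111-0 [E]
  m30 ⊆ --1110,01-110,0111-0
  m34 ⊆ -00010,100-10,1000-0
  m37 ⊆ --0101,1001-1
  m38 ⊆ 10-11-,100-10
  m39 ⊆ 10-11-,1001-1
  m41 ⊆ 101001 [E]
  m46 ⊆ --1110,10-11-
  m47 ⊆ 10-11- [E]
  m48 ⊆ 1-0000,11-000,110-0-
  m49 ⊆ 110-0- [E]
  m52 ⊆ 110-0- [E]
  m53 ⊆ --0101,110-0-
  m56 ⊆ 11-000 [E]
  m59 ⊆ -11011 [E]
  m62 ⊆ --1110 [E]
E = {--0101, --1110, -11011, 0110-1, 0111-0, 10-11-, 101001, 11-000, 110-0-}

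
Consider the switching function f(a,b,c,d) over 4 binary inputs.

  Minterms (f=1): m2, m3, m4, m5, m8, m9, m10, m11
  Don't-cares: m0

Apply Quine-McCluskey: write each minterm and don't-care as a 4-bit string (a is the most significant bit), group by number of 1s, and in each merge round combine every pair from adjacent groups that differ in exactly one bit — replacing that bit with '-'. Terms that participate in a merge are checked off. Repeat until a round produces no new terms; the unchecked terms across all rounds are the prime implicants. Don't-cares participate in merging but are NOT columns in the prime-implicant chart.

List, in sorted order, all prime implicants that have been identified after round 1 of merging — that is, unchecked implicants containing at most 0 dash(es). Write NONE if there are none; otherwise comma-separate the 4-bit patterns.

NONE

[col 0] 0000*, 0010*, 0011*, 0100*, 0101*, 1000*, 1001*, 1010*, 1011*
[col 1] -000*, -010*, -011*, 0-00, 00-0*, 001-*, 010-, 10-0*, 10-1*, 100-*, 101-*
[col 2] -0-0, -01-, 10--
Prime implicants: -0-0, -01-, 0-00, 010-, 10--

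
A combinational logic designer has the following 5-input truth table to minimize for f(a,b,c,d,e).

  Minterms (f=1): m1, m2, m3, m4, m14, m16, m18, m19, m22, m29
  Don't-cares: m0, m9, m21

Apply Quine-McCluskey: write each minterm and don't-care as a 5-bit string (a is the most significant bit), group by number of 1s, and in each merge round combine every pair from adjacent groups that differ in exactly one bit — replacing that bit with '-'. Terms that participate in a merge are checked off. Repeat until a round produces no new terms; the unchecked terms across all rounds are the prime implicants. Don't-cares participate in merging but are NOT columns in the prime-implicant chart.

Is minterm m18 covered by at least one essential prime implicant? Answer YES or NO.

YES

[col 0] 00000*, 00001*, 00010*, 00011*, 00100*, 01001*, 01110, 10000*, 10010*, 10011*, 10101*, 10110*, 11101*
[col 1] -0000*, -0010*, -0011*, 0-001, 00-00, 000-0*, 000-1*, 0000-*, 0001-*, 1-101, 10-10, 100-0*, 1001-*
[col 2] -00-0, -001-, 000--
Prime implicants: -00-0, -001-, 0-001, 00-00, 000--, 01110, 1-101, 10-10
PI chart (minterm → PIs covering it):
  1 | 0-001,000--
  2 | -00-0,-001-,000--
  3 | -001-,000--
  4 | 00-00  (sole → essential)
  14 | 01110  (sole → essential)
  16 | -00-0  (sole → essential)
  18 | -00-0,-001-,10-10
  19 | -001-  (sole → essential)
  22 | 10-10  (sole → essential)
  29 | 1-101  (sole → essential)
Essential prime implicants: -00-0, -001-, 00-00, 01110, 1-101, 10-10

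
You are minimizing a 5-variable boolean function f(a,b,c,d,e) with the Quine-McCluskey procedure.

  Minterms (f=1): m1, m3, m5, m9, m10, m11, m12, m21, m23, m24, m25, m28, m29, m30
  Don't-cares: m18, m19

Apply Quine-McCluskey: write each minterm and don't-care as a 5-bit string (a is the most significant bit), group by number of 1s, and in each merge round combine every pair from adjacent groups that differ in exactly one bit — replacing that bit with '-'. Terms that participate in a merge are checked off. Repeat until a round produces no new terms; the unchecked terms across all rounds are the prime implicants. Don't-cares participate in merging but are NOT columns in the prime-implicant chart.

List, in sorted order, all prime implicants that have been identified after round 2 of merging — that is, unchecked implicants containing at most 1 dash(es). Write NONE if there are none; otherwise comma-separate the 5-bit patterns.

Round 0: 00001✓ 00011✓ 00101✓ 01001✓ 01010✓ 01011✓ 01100✓ 10010✓ 10011✓ 10101✓ 10111✓ 11000✓ 11001✓ 11100✓ 11101✓ 11110✓
Round 1: -0011 -0101 -1001 -1100 0-001✓ 0-011✓ 00-01 000-1✓ 010-1✓ 0101- 1-101 10-11 1001- 101-1 11-00✓ 11-01✓ 1100-✓ 111-0 1110-✓
Round 2: 0-0-1 11-0-
PIs = {-0011, -0101, -1001, -1100, 0-0-1, 00-01, 0101-, 1-101, 10-11, 1001-, 101-1, 11-0-, 111-0}

-0011, -0101, -1001, -1100, 00-01, 0101-, 1-101, 10-11, 1001-, 101-1, 111-0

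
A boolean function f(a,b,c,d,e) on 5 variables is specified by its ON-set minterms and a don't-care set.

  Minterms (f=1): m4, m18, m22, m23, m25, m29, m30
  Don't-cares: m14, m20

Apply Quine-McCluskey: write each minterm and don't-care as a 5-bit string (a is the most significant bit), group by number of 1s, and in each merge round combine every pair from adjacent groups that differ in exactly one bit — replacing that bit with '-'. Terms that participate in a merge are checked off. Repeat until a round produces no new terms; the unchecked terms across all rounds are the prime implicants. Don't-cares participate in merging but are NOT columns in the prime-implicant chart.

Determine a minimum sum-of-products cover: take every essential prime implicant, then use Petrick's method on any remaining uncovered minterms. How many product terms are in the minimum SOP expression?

size-2^0 implicants → 00100(✓)  01110(✓)  10010(✓)  10100(✓)  10110(✓)  10111(✓)  11001(✓)  11101(✓)  11110(✓)
size-2^1 implicants → -0100  -1110  1-110  10-10  101-0  1011-  11-01
Unchecked terms (primes): -0100, -1110, 1-110, 10-10, 101-0, 1011-, 11-01
Minterm coverage:
  m4 ⊆ -0100 [E]
  m18 ⊆ 10-10 [E]
  m22 ⊆ 1-110,10-10,101-0,1011-
  m23 ⊆ 1011- [E]
  m25 ⊆ 11-01 [E]
  m29 ⊆ 11-01 [E]
  m30 ⊆ -1110,1-110
E = {-0100, 10-10, 1011-, 11-01}
Petrick residual → -1110
Cover = b'cd'e' + bcde' + ab'de' + ab'cd + abd'e  |cover|=5

5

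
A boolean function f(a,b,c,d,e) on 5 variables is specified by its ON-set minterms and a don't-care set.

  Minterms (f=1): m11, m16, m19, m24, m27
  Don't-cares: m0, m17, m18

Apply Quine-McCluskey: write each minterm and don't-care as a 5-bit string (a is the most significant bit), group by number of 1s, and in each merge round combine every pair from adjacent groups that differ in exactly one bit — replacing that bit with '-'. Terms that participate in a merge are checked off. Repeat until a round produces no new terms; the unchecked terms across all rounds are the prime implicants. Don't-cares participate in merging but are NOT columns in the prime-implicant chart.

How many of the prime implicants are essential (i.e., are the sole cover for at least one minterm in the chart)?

2

Round 0: 00000✓ 01011✓ 10000✓ 10001✓ 10010✓ 10011✓ 11000✓ 11011✓
Round 1: -0000 -1011 1-000 1-011 100-0✓ 100-1✓ 1000-✓ 1001-✓
Round 2: 100--
PIs = {-0000, -1011, 1-000, 1-011, 100--}
Coverage chart:
  m11: -1011 ←essential
  m16: -0000,1-000,100--
  m19: 1-011,100--
  m24: 1-000 ←essential
  m27: -1011,1-011
Essential: -1011, 1-000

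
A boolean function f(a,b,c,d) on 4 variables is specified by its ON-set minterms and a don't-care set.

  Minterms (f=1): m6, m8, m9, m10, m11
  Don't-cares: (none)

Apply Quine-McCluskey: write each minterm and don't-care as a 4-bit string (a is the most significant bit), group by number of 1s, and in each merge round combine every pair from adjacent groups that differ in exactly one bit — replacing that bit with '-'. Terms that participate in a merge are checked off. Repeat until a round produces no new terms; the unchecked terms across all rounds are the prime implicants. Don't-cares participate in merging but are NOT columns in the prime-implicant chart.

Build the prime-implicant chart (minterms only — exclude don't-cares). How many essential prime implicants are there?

[col 0] 0110, 1000*, 1001*, 1010*, 1011*
[col 1] 10-0*, 10-1*, 100-*, 101-*
[col 2] 10--
Prime implicants: 0110, 10--
PI chart (minterm → PIs covering it):
  6 | 0110  (sole → essential)
  8 | 10--  (sole → essential)
  9 | 10--  (sole → essential)
  10 | 10--  (sole → essential)
  11 | 10--  (sole → essential)
Essential prime implicants: 0110, 10--

2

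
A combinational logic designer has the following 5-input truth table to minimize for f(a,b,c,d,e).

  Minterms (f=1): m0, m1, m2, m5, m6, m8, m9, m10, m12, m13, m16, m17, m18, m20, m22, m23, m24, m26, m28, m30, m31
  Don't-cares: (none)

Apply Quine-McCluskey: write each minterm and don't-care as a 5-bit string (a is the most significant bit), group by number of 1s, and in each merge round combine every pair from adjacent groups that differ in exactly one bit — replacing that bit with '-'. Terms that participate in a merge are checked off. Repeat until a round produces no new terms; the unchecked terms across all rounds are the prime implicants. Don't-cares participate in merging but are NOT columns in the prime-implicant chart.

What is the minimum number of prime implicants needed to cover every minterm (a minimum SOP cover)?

7

size-2^0 implicants → 00000(✓)  00001(✓)  00010(✓)  00101(✓)  00110(✓)  01000(✓)  01001(✓)  01010(✓)  01100(✓)  01101(✓)  10000(✓)  10001(✓)  10010(✓)  10100(✓)  10110(✓)  10111(✓)  11000(✓)  11010(✓)  11100(✓)  11110(✓)  11111(✓)
size-2^1 implicants → -0000(✓)  -0001(✓)  -0010(✓)  -0110(✓)  -1000(✓)  -1010(✓)  -1100(✓)  0-000(✓)  0-001(✓)  0-010(✓)  0-101(✓)  00-01(✓)  00-10(✓)  000-0(✓)  0000-(✓)  01-00(✓)  01-01(✓)  010-0(✓)  0100-(✓)  0110-(✓)  1-000(✓)  1-010(✓)  1-100(✓)  1-110(✓)  1-111(✓)  10-00(✓)  10-10(✓)  100-0(✓)  1000-(✓)  101-0(✓)  1011-(✓)  11-00(✓)  11-10(✓)  110-0(✓)  111-0(✓)  1111-(✓)
size-2^2 implicants → --000(✓)  --010(✓)  -0-10  -00-0(✓)  -000-  -1-00  -10-0(✓)  0--01  0-0-0(✓)  0-00-  01-0-  1--00(✓)  1--10(✓)  1-0-0(✓)  1-1-0(✓)  1-11-  10--0(✓)  11--0(✓)
size-2^3 implicants → --0-0  1---0
Unchecked terms (primes): --0-0, -0-10, -000-, -1-00, 0--01, 0-00-, 01-0-, 1---0, 1-11-
Minterm coverage:
  m0 ⊆ --0-0,-000-,0-00-
  m1 ⊆ -000-,0--01,0-00-
  m2 ⊆ --0-0,-0-10
  m5 ⊆ 0--01 [E]
  m6 ⊆ -0-10 [E]
  m8 ⊆ --0-0,-1-00,0-00-,01-0-
  m9 ⊆ 0--01,0-00-,01-0-
  m10 ⊆ --0-0 [E]
  m12 ⊆ -1-00,01-0-
  m13 ⊆ 0--01,01-0-
  m16 ⊆ --0-0,-000-,1---0
  m17 ⊆ -000- [E]
  m18 ⊆ --0-0,-0-10,1---0
  m20 ⊆ 1---0 [E]
  m22 ⊆ -0-10,1---0,1-11-
  m23 ⊆ 1-11- [E]
  m24 ⊆ --0-0,-1-00,1---0
  m26 ⊆ --0-0,1---0
  m28 ⊆ -1-00,1---0
  m30 ⊆ 1---0,1-11-
  m31 ⊆ 1-11- [E]
E = {--0-0, -0-10, -000-, 0--01, 1---0, 1-11-}
Petrick residual → -1-00
Cover = c'e' + b'de' + b'c'd' + bd'e' + a'd'e + ae' + acd  |cover|=7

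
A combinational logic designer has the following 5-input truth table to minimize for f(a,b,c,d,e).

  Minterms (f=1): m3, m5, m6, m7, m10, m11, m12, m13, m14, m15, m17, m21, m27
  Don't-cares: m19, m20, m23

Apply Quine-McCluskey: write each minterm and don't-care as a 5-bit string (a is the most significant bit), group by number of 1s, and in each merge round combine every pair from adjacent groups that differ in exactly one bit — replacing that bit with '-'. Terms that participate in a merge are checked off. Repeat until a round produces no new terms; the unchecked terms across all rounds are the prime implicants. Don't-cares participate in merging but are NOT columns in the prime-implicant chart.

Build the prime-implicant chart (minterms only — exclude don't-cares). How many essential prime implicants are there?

5

[col 0] 00011*, 00101*, 00110*, 00111*, 01010*, 01011*, 01100*, 01101*, 01110*, 01111*, 10001*, 10011*, 10100*, 10101*, 10111*, 11011*
[col 1] -0011*, -0101*, -0111*, -1011*, 0-011*, 0-101*, 0-110*, 0-111*, 00-11*, 001-1*, 0011-*, 01-10*, 01-11*, 0101-*, 011-0*, 011-1*, 0110-*, 0111-*, 1-011*, 10-01*, 10-11*, 100-1*, 101-1*, 1010-
[col 2] --011, -0-11, -01-1, 0--11, 0-1-1, 0-11-, 01-1-, 011--, 10--1
Prime implicants: --011, -0-11, -01-1, 0--11, 0-1-1, 0-11-, 01-1-, 011--, 10--1, 1010-
PI chart (minterm → PIs covering it):
  3 | --011,-0-11,0--11
  5 | -01-1,0-1-1
  6 | 0-11-  (sole → essential)
  7 | -0-11,-01-1,0--11,0-1-1,0-11-
  10 | 01-1-  (sole → essential)
  11 | --011,0--11,01-1-
  12 | 011--  (sole → essential)
  13 | 0-1-1,011--
  14 | 0-11-,01-1-,011--
  15 | 0--11,0-1-1,0-11-,01-1-,011--
  17 | 10--1  (sole → essential)
  21 | -01-1,10--1,1010-
  27 | --011  (sole → essential)
Essential prime implicants: --011, 0-11-, 01-1-, 011--, 10--1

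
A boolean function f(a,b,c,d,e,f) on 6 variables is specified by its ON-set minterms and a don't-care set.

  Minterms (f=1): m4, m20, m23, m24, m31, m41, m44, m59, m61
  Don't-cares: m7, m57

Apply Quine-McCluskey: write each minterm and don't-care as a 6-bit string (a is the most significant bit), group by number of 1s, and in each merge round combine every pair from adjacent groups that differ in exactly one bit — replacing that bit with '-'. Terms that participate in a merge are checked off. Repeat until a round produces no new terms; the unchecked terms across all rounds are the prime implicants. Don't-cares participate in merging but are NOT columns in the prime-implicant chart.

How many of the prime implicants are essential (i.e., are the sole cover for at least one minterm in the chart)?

7

[col 0] 000100*, 000111*, 010100*, 010111*, 011000, 011111*, 101001*, 101100, 111001*, 111011*, 111101*
[col 1] 0-0100, 0-0111, 01-111, 1-1001, 111-01, 1110-1
Prime implicants: 0-0100, 0-0111, 01-111, 011000, 1-1001, 101100, 111-01, 1110-1
PI chart (minterm → PIs covering it):
  4 | 0-0100  (sole → essential)
  20 | 0-0100  (sole → essential)
  23 | 0-0111,01-111
  24 | 011000  (sole → essential)
  31 | 01-111  (sole → essential)
  41 | 1-1001  (sole → essential)
  44 | 101100  (sole → essential)
  59 | 1110-1  (sole → essential)
  61 | 111-01  (sole → essential)
Essential prime implicants: 0-0100, 01-111, 011000, 1-1001, 101100, 111-01, 1110-1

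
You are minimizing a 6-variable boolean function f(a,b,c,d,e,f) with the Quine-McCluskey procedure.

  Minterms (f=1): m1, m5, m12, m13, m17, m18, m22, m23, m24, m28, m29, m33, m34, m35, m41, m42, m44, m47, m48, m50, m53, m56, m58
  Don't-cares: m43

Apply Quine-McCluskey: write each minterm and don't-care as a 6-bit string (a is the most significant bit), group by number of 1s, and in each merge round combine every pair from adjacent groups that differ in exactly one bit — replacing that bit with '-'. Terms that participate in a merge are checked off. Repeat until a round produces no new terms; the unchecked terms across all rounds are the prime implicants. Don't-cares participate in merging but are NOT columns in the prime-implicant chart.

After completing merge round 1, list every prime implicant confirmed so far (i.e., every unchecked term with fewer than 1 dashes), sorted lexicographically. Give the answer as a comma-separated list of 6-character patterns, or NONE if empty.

110101

Round 0: 000001✓ 000101✓ 001100✓ 001101✓ 010001✓ 010010✓ 010110✓ 010111✓ 011000✓ 011100✓ 011101✓ 100001✓ 100010✓ 100011✓ 101001✓ 101010✓ 101011✓ 101100✓ 101111✓ 110000✓ 110010✓ 110101 111000✓ 111010✓
Round 1: -00001 -01100 -10010 -11000 0-0001 0-1100✓ 0-1101✓ 00-101 000-01 00110-✓ 010-10 01011- 011-00 01110-✓ 1-0010✓ 1-1010✓ 10-001✓ 10-010✓ 10-011✓ 1000-1✓ 10001-✓ 101-11 1010-1✓ 10101-✓ 11-000✓ 11-010✓ 1100-0✓ 1110-0✓
Round 2: 0-110- 1--010 10-0-1 10-01- 11-0-0
PIs = {-00001, -01100, -10010, -11000, 0-0001, 0-110-, 00-101, 000-01, 010-10, 01011-, 011-00, 1--010, 10-0-1, 10-01-, 101-11, 11-0-0, 110101}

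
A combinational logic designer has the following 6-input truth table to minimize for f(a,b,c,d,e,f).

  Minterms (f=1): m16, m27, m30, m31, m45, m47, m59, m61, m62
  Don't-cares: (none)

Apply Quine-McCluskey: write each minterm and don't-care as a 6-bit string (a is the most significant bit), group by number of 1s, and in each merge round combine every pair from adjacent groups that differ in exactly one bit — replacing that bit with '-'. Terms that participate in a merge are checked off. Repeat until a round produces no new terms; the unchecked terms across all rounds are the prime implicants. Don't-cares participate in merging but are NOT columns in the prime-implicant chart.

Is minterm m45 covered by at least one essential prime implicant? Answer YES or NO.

YES

size-2^0 implicants → 010000  011011(✓)  011110(✓)  011111(✓)  101101(✓)  101111(✓)  111011(✓)  111101(✓)  111110(✓)
size-2^1 implicants → -11011  -11110  011-11  01111-  1-1101  1011-1
Unchecked terms (primes): -11011, -11110, 010000, 011-11, 01111-, 1-1101, 1011-1
Minterm coverage:
  m16 ⊆ 010000 [E]
  m27 ⊆ -11011,011-11
  m30 ⊆ -11110,01111-
  m31 ⊆ 011-11,01111-
  m45 ⊆ 1-1101,1011-1
  m47 ⊆ 1011-1 [E]
  m59 ⊆ -11011 [E]
  m61 ⊆ 1-1101 [E]
  m62 ⊆ -11110 [E]
E = {-11011, -11110, 010000, 1-1101, 1011-1}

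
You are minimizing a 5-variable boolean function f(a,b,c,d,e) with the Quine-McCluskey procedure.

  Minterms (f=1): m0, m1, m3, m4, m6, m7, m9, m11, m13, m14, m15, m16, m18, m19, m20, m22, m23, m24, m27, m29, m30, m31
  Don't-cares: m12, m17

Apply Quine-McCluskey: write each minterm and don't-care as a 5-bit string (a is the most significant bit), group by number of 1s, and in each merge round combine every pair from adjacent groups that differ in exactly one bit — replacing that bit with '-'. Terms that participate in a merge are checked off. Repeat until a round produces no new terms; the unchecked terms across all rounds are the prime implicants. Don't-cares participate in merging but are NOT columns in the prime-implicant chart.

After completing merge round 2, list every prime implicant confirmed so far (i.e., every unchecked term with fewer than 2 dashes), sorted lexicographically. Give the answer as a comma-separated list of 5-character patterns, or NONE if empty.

1-000

Round 0: 00000✓ 00001✓ 00011✓ 00100✓ 00110✓ 00111✓ 01001✓ 01011✓ 01100✓ 01101✓ 01110✓ 01111✓ 10000✓ 10001✓ 10010✓ 10011✓ 10100✓ 10110✓ 10111✓ 11000✓ 11011✓ 11101✓ 11110✓ 11111✓
Round 1: -0000✓ -0001✓ -0011✓ -0100✓ -0110✓ -0111✓ -1011✓ -1101✓ -1110✓ -1111✓ 0-001✓ 0-011✓ 0-100✓ 0-110✓ 0-111✓ 00-00✓ 00-11✓ 000-1✓ 0000-✓ 001-0✓ 0011-✓ 01-01✓ 01-11✓ 010-1✓ 011-0✓ 011-1✓ 0110-✓ 0111-✓ 1-000 1-011✓ 1-110✓ 1-111✓ 10-00✓ 10-10✓ 10-11✓ 100-0✓ 100-1✓ 1000-✓ 1001-✓ 101-0✓ 1011-✓ 11-11✓ 111-1✓ 1111-✓
Round 2: --011✓ --110✓ --111✓ -0-00 -0-11✓ -00-1 -000- -01-0 -011-✓ -1-11✓ -11-1 -111-✓ 0--11✓ 0-0-1 0-1-0 0-11-✓ 01--1 011-- 1--11✓ 1-11-✓ 10--0 10-1- 100--
Round 3: ---11 --11-
PIs = {---11, --11-, -0-00, -00-1, -000-, -01-0, -11-1, 0-0-1, 0-1-0, 01--1, 011--, 1-000, 10--0, 10-1-, 100--}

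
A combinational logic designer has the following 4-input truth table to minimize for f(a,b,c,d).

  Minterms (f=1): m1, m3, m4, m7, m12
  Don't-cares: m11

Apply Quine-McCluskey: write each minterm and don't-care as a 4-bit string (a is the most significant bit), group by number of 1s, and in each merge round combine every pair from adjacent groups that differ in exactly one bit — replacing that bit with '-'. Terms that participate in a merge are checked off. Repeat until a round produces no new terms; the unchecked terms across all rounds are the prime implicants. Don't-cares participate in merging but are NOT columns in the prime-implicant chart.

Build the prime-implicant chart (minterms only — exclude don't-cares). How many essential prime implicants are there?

Round 0: 0001✓ 0011✓ 0100✓ 0111✓ 1011✓ 1100✓
Round 1: -011 -100 0-11 00-1
PIs = {-011, -100, 0-11, 00-1}
Coverage chart:
  m1: 00-1 ←essential
  m3: -011,0-11,00-1
  m4: -100 ←essential
  m7: 0-11 ←essential
  m12: -100 ←essential
Essential: -100, 0-11, 00-1

3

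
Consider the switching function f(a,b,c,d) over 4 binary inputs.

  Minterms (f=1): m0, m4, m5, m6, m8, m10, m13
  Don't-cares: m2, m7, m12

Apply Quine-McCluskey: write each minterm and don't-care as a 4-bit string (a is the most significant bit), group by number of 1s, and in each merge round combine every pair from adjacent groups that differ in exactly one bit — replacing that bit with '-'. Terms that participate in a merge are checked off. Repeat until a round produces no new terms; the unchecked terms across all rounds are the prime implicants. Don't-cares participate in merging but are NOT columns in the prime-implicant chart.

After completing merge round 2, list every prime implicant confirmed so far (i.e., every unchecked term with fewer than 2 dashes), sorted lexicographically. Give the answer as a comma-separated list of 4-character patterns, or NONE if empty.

NONE

[col 0] 0000*, 0010*, 0100*, 0101*, 0110*, 0111*, 1000*, 1010*, 1100*, 1101*
[col 1] -000*, -010*, -100*, -101*, 0-00*, 0-10*, 00-0*, 01-0*, 01-1*, 010-*, 011-*, 1-00*, 10-0*, 110-*
[col 2] --00, -0-0, -10-, 0--0, 01--
Prime implicants: --00, -0-0, -10-, 0--0, 01--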